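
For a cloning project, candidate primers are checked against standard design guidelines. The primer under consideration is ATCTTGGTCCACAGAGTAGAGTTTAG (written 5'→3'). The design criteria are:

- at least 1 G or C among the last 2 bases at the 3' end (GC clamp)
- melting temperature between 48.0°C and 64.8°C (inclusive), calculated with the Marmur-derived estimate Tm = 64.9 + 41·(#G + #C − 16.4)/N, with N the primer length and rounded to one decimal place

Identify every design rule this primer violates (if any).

Base counts: A=7, T=8, G=7, C=4 (length 26).
GC clamp: 3' end AG has 1 G/C ✓
Tm: Tm = 64.9 + 41·(11 − 16.4)/26 = 56.4°C ✓

Meets all criteria.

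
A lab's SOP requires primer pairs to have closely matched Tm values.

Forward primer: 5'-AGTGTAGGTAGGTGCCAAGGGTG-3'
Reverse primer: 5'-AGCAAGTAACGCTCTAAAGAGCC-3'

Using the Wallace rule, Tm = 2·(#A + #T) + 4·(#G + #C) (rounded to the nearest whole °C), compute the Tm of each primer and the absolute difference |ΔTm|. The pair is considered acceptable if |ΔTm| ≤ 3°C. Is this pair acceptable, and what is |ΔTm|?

|ΔTm| = 4°C; the pair is not acceptable.

Forward: A=5 T=5 G=11 C=2 → Tm = 2·10 + 4·13 = 72°C.
Reverse: A=9 T=3 G=5 C=6 → Tm = 2·12 + 4·11 = 68°C.
|ΔTm| = |72 − 68| = 4°C, > 3°C.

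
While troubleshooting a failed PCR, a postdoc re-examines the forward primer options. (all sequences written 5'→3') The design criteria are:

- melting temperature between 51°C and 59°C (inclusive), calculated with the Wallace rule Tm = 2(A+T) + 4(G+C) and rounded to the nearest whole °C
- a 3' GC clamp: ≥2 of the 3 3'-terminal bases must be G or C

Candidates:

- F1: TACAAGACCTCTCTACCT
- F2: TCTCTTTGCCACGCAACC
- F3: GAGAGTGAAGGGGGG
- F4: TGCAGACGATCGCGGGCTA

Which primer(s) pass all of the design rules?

F1 (18 nt, A=5 T=5 G=1 C=7): Tm = 2·10 + 4·8 = 52°C ✓; 3' end CCT has 2 G/C ✓ — passes.
F2 (18 nt, A=3 T=5 G=2 C=8): Tm = 2·8 + 4·10 = 56°C ✓; 3' end ACC has 2 G/C ✓ — passes.
F3 (15 nt, A=4 T=1 G=10 C=0): Tm = 2·5 + 4·10 = 50°C, outside 51–59°C ✗; 3' end GGG has 3 G/C ✓ — fails.
F4 (19 nt, A=4 T=3 G=7 C=5): Tm = 2·7 + 4·12 = 62°C, outside 51–59°C ✗; 3' end CTA has 1 G/C, need ≥2 ✗ — fails.

F1 and F2.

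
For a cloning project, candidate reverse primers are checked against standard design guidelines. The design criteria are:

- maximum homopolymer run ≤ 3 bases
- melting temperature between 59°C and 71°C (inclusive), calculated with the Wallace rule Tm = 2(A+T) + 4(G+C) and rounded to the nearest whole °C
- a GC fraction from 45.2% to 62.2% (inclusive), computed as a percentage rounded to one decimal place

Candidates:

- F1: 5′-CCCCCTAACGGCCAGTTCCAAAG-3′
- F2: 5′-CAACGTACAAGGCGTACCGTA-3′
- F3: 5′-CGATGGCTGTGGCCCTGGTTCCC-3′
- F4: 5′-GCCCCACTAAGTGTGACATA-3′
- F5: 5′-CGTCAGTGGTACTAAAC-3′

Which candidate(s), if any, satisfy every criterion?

F2 only.

F1 (23 nt, A=6 T=3 G=4 C=10): longest run = 5, exceeds 3 ✗; Tm = 2·9 + 4·14 = 74°C, outside 59–71°C ✗; GC 14/23 = 60.9% ✓ — fails.
F2 (21 nt, A=7 T=3 G=5 C=6): longest run = 2 ✓; Tm = 2·10 + 4·11 = 64°C ✓; GC 11/21 = 52.4% ✓ — passes.
F3 (23 nt, A=1 T=6 G=8 C=8): longest run = 3 ✓; Tm = 2·7 + 4·16 = 78°C, outside 59–71°C ✗; GC 16/23 = 69.6%, outside 45.2–62.2% ✗ — fails.
F4 (20 nt, A=6 T=4 G=4 C=6): longest run = 4, exceeds 3 ✗; Tm = 2·10 + 4·10 = 60°C ✓; GC 10/20 = 50.0% ✓ — fails.
F5 (17 nt, A=5 T=4 G=4 C=4): longest run = 3 ✓; Tm = 2·9 + 4·8 = 50°C, outside 59–71°C ✗; GC 8/17 = 47.1% ✓ — fails.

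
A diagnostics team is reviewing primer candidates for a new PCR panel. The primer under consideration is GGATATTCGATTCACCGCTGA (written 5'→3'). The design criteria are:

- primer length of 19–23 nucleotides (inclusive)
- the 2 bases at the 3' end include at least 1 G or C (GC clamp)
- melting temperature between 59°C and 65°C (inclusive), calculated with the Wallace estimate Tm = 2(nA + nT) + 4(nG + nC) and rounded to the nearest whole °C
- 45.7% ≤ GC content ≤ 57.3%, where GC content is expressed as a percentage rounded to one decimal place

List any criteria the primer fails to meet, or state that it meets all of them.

Base counts: A=5, T=6, G=5, C=5 (length 21).
length: length 21 ✓
GC clamp: 3' end GA has 1 G/C ✓
Tm: Tm = 2·11 + 4·10 = 62°C ✓
GC content: GC 10/21 = 47.6% ✓

Meets all criteria.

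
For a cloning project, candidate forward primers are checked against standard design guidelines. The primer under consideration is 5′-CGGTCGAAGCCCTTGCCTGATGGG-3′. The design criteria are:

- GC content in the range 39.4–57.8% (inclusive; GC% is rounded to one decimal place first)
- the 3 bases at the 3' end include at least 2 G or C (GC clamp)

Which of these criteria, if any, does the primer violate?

Fails: GC content.

Base counts: A=3, T=5, G=9, C=7 (length 24).
GC content: GC 16/24 = 66.7%, outside 39.4–57.8% ✗
GC clamp: 3' end GGG has 3 G/C ✓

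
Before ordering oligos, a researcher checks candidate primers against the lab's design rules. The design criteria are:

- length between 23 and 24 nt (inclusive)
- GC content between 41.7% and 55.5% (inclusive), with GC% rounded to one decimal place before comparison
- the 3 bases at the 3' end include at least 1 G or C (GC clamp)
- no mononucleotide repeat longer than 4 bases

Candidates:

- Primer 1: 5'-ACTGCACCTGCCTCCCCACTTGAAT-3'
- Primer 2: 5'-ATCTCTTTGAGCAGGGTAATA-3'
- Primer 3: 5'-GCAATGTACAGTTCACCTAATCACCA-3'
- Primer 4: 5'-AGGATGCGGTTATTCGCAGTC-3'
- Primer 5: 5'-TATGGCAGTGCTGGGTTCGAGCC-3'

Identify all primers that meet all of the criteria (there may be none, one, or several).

Primer 1 (25 nt, A=5 T=6 G=3 C=11): length 25, outside 23–24 ✗; GC 14/25 = 56.0%, outside 41.7–55.5% ✗; 3' end AAT has 0 G/C, need ≥1 ✗; longest run = 4 ✓ — fails.
Primer 2 (21 nt, A=6 T=7 G=5 C=3): length 21, outside 23–24 ✗; GC 8/21 = 38.1%, outside 41.7–55.5% ✗; 3' end ATA has 0 G/C, need ≥1 ✗; longest run = 3 ✓ — fails.
Primer 3 (26 nt, A=9 T=6 G=3 C=8): length 26, outside 23–24 ✗; GC 11/26 = 42.3% ✓; 3' end CCA has 2 G/C ✓; longest run = 2 ✓ — fails.
Primer 4 (21 nt, A=4 T=6 G=7 C=4): length 21, outside 23–24 ✗; GC 11/21 = 52.4% ✓; 3' end GTC has 2 G/C ✓; longest run = 2 ✓ — fails.
Primer 5 (23 nt, A=3 T=6 G=9 C=5): length 23 ✓; GC 14/23 = 60.9%, outside 41.7–55.5% ✗; 3' end GCC has 3 G/C ✓; longest run = 3 ✓ — fails.

None of the candidates satisfy all criteria.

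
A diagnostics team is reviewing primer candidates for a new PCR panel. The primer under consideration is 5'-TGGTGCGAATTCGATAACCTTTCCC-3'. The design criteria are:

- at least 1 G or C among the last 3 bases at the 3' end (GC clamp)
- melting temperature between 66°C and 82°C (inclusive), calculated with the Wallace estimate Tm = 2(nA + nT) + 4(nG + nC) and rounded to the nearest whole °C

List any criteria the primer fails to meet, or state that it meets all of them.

Base counts: A=5, T=8, G=5, C=7 (length 25).
GC clamp: 3' end CCC has 3 G/C ✓
Tm: Tm = 2·13 + 4·12 = 74°C ✓

Meets all criteria.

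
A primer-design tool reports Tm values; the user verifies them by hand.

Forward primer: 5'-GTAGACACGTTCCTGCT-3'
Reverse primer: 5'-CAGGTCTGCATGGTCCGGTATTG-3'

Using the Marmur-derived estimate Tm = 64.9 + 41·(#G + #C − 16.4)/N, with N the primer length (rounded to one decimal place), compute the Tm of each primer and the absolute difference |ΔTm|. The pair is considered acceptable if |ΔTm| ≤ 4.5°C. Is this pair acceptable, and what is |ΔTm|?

Forward: G+C = 9, N = 17 → Tm = 64.9 + 41·(9 − 16.4)/17 = 47.1°C.
Reverse: G+C = 13, N = 23 → Tm = 64.9 + 41·(13 − 16.4)/23 = 58.8°C.
|ΔTm| = |47.1 − 58.8| = 11.7°C, > 4.5°C.

|ΔTm| = 11.7°C; the pair is not acceptable.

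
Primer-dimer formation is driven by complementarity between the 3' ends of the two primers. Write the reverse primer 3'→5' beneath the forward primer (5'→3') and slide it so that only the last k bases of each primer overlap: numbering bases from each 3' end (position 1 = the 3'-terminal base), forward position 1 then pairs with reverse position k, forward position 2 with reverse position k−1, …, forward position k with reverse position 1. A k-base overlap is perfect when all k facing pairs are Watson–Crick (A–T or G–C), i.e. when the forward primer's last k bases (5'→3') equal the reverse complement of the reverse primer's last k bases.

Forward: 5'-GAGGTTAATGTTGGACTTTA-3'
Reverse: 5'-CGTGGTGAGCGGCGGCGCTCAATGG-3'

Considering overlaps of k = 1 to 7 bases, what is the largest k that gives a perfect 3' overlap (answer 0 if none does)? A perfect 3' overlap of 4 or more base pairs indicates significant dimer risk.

Longest perfect overlap: 0 complementary base pairs; below the dimer-risk threshold (threshold 4).

Last 7 bases (5'→3') — forward …GACTTTA, reverse …TCAATGG.
Reverse complement of the reverse primer's last 7 bases: CCATTGA; its first k bases are the reverse complement of the reverse primer's last k bases, so a perfect k-base overlap needs the forward primer's last k bases to equal them.
Comparing (forward last k vs required): k=1: A vs C ✗; k=2: TA vs CC ✗; k=3: TTA vs CCA ✗; k=4: TTTA vs CCAT ✗; k=5: CTTTA vs CCATT ✗; k=6: ACTTTA vs CCATTG ✗; k=7: GACTTTA vs CCATTGA ✗.
No overlap length from 1 to 7 is perfect, so the longest perfect 3' overlap is 0.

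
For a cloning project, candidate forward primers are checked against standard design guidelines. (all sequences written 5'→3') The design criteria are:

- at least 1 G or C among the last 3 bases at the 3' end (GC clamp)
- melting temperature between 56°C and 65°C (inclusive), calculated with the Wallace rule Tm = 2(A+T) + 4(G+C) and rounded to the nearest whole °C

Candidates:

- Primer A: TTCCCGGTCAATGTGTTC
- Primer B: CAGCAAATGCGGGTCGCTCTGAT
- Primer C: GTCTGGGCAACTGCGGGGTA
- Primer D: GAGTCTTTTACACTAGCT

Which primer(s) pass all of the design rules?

None of the candidates satisfy all criteria.

Primer A (18 nt, A=2 T=7 G=4 C=5): 3' end TTC has 1 G/C ✓; Tm = 2·9 + 4·9 = 54°C, outside 56–65°C ✗ — fails.
Primer B (23 nt, A=5 T=5 G=7 C=6): 3' end GAT has 1 G/C ✓; Tm = 2·10 + 4·13 = 72°C, outside 56–65°C ✗ — fails.
Primer C (20 nt, A=3 T=4 G=9 C=4): 3' end GTA has 1 G/C ✓; Tm = 2·7 + 4·13 = 66°C, outside 56–65°C ✗ — fails.
Primer D (18 nt, A=4 T=7 G=3 C=4): 3' end GCT has 2 G/C ✓; Tm = 2·11 + 4·7 = 50°C, outside 56–65°C ✗ — fails.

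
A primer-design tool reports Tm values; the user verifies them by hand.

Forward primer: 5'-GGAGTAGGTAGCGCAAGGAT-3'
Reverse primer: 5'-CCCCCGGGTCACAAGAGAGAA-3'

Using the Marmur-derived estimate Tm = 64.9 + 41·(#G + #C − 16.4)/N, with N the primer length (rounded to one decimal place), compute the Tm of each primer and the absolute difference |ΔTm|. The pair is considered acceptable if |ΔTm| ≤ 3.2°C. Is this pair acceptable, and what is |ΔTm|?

Forward: G+C = 11, N = 20 → Tm = 64.9 + 41·(11 − 16.4)/20 = 53.8°C.
Reverse: G+C = 13, N = 21 → Tm = 64.9 + 41·(13 − 16.4)/21 = 58.3°C.
|ΔTm| = |53.8 − 58.3| = 4.5°C, > 3.2°C.

|ΔTm| = 4.5°C; the pair is not acceptable.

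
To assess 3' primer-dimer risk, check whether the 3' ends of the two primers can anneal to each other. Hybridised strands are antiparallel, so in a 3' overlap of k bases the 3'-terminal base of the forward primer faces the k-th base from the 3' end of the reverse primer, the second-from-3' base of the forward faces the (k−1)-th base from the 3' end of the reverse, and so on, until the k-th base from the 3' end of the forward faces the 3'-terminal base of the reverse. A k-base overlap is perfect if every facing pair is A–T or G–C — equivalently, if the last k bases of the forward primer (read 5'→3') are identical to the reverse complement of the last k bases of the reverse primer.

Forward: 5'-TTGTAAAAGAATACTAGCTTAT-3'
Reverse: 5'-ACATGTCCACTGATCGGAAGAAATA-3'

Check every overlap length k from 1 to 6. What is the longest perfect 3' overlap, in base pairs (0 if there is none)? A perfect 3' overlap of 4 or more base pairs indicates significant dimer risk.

Longest perfect overlap: 3 complementary base pairs; below the dimer-risk threshold (threshold 4).

Last 6 bases (5'→3') — forward …GCTTAT, reverse …GAAATA.
Reverse complement of the reverse primer's last 6 bases: TATTTC; its first k bases are the reverse complement of the reverse primer's last k bases, so a perfect k-base overlap needs the forward primer's last k bases to equal them.
Comparing (forward last k vs required): k=1: T vs T ✓; k=2: AT vs TA ✗; k=3: TAT vs TAT ✓; k=4: TTAT vs TATT ✗; k=5: CTTAT vs TATTT ✗; k=6: GCTTAT vs TATTTC ✗.
Perfect overlaps at k = 1, 3; the largest is 3.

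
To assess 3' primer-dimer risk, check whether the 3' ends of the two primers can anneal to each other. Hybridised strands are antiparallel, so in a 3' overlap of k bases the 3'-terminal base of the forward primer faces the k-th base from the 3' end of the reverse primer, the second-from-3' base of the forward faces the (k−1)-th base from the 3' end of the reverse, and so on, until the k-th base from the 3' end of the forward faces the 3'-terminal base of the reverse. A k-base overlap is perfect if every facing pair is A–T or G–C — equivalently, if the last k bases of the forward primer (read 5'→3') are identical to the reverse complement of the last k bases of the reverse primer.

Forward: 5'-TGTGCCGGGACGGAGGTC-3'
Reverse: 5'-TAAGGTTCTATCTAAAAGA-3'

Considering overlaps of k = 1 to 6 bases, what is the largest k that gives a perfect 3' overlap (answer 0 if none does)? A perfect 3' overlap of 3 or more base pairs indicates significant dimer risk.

Longest perfect overlap: 2 complementary base pairs; below the dimer-risk threshold (threshold 3).

Last 6 bases (5'→3') — forward …GAGGTC, reverse …AAAAGA.
Reverse complement of the reverse primer's last 6 bases: TCTTTT; its first k bases are the reverse complement of the reverse primer's last k bases, so a perfect k-base overlap needs the forward primer's last k bases to equal them.
Comparing (forward last k vs required): k=1: C vs T ✗; k=2: TC vs TC ✓; k=3: GTC vs TCT ✗; k=4: GGTC vs TCTT ✗; k=5: AGGTC vs TCTTT ✗; k=6: GAGGTC vs TCTTTT ✗.
Only k = 2 is perfect, so the longest perfect 3' overlap is 2.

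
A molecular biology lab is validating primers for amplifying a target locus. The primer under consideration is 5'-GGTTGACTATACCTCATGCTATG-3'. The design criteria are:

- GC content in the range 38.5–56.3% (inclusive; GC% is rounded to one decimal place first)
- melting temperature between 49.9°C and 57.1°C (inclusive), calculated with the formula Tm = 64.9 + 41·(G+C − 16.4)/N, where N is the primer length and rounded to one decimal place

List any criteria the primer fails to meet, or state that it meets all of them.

Base counts: A=5, T=8, G=5, C=5 (length 23).
GC content: GC 10/23 = 43.5% ✓
Tm: Tm = 64.9 + 41·(10 − 16.4)/23 = 53.5°C ✓

Meets all criteria.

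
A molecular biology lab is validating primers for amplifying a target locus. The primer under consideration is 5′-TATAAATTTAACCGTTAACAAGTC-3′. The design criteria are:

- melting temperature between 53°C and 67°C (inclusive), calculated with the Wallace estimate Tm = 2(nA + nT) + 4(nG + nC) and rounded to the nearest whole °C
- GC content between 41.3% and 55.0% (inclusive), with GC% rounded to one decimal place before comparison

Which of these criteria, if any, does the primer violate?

Base counts: A=10, T=8, G=2, C=4 (length 24).
Tm: Tm = 2·18 + 4·6 = 60°C ✓
GC content: GC 6/24 = 25.0%, outside 41.3–55.0% ✗

Fails: GC content.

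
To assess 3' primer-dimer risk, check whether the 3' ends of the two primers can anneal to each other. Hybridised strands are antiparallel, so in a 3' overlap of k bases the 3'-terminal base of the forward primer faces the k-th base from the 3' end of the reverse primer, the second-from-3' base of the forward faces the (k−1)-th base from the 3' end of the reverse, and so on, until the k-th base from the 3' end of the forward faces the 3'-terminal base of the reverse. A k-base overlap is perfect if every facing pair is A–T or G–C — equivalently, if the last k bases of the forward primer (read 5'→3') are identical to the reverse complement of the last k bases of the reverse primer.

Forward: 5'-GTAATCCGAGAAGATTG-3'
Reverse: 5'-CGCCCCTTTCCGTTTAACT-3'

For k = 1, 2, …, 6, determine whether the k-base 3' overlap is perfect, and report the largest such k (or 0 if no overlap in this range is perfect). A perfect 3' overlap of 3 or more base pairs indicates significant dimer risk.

Last 6 bases (5'→3') — forward …AGATTG, reverse …TTAACT.
Reverse complement of the reverse primer's last 6 bases: AGTTAA; its first k bases are the reverse complement of the reverse primer's last k bases, so a perfect k-base overlap needs the forward primer's last k bases to equal them.
Comparing (forward last k vs required): k=1: G vs A ✗; k=2: TG vs AG ✗; k=3: TTG vs AGT ✗; k=4: ATTG vs AGTT ✗; k=5: GATTG vs AGTTA ✗; k=6: AGATTG vs AGTTAA ✗.
No overlap length from 1 to 6 is perfect, so the longest perfect 3' overlap is 0.

Longest perfect overlap: 0 complementary base pairs; below the dimer-risk threshold (threshold 3).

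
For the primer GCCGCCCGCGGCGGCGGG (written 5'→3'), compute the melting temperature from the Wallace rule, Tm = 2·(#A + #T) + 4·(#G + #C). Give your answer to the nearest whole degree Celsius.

72°C

Base counts: A=0, T=0, G=10, C=8 (length 18).
Tm = 2·(0+0) + 4·(10+8) = 2·0 + 4·18 = 0 + 72 = 72°C.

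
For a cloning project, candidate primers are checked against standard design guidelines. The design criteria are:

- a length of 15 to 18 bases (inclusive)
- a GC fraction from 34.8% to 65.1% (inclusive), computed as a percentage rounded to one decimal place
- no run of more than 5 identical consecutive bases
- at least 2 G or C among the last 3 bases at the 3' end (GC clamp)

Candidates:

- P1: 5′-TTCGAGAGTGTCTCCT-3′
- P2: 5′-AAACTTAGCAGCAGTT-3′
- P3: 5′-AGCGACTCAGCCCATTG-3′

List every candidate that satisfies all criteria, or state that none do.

P1 only.

P1 (16 nt, A=2 T=6 G=4 C=4): length 16 ✓; GC 8/16 = 50.0% ✓; longest run = 2 ✓; 3' end CCT has 2 G/C ✓ — passes.
P2 (16 nt, A=6 T=4 G=3 C=3): length 16 ✓; GC 6/16 = 37.5% ✓; longest run = 3 ✓; 3' end GTT has 1 G/C, need ≥2 ✗ — fails.
P3 (17 nt, A=4 T=3 G=4 C=6): length 17 ✓; GC 10/17 = 58.8% ✓; longest run = 3 ✓; 3' end TTG has 1 G/C, need ≥2 ✗ — fails.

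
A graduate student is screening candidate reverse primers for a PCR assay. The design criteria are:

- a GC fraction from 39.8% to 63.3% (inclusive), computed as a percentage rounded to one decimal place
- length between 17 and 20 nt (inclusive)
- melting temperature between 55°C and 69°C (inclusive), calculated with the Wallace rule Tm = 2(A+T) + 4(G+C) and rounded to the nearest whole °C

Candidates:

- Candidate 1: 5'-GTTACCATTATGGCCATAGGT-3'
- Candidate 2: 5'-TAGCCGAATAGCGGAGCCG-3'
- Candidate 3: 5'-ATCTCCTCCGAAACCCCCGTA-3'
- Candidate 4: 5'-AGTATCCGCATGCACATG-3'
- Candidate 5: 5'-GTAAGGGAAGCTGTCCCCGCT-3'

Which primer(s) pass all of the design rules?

Candidate 2 only.

Candidate 1 (21 nt, A=5 T=7 G=5 C=4): GC 9/21 = 42.9% ✓; length 21, outside 17–20 ✗; Tm = 2·12 + 4·9 = 60°C ✓ — fails.
Candidate 2 (19 nt, A=5 T=2 G=7 C=5): GC 12/19 = 63.2% ✓; length 19 ✓; Tm = 2·7 + 4·12 = 62°C ✓ — passes.
Candidate 3 (21 nt, A=5 T=4 G=2 C=10): GC 12/21 = 57.1% ✓; length 21, outside 17–20 ✗; Tm = 2·9 + 4·12 = 66°C ✓ — fails.
Candidate 4 (18 nt, A=5 T=4 G=4 C=5): GC 9/18 = 50.0% ✓; length 18 ✓; Tm = 2·9 + 4·9 = 54°C, outside 55–69°C ✗ — fails.
Candidate 5 (21 nt, A=4 T=4 G=7 C=6): GC 13/21 = 61.9% ✓; length 21, outside 17–20 ✗; Tm = 2·8 + 4·13 = 68°C ✓ — fails.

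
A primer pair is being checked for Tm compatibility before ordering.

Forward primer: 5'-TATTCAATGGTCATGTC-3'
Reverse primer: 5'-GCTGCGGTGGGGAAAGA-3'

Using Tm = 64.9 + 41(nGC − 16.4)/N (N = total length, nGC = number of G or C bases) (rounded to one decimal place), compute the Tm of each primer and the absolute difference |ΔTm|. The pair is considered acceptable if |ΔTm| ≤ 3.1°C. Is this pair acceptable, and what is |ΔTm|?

|ΔTm| = 12.1°C; the pair is not acceptable.

Forward: G+C = 6, N = 17 → Tm = 64.9 + 41·(6 − 16.4)/17 = 39.8°C.
Reverse: G+C = 11, N = 17 → Tm = 64.9 + 41·(11 − 16.4)/17 = 51.9°C.
|ΔTm| = |39.8 − 51.9| = 12.1°C, > 3.1°C.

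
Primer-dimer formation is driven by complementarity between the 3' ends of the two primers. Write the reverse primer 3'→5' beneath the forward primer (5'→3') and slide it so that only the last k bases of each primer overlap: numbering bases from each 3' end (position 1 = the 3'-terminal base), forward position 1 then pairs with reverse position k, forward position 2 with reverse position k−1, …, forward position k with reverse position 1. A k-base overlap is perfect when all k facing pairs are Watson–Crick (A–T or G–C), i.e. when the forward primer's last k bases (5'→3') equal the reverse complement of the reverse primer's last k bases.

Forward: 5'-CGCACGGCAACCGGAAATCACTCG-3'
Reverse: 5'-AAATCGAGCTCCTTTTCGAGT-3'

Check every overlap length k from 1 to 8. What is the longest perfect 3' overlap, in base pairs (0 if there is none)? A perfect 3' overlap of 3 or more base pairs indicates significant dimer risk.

Longest perfect overlap: 5 complementary base pairs; significant dimer risk (threshold 3).

Last 8 bases (5'→3') — forward …ATCACTCG, reverse …TTTCGAGT.
Reverse complement of the reverse primer's last 8 bases: ACTCGAAA; its first k bases are the reverse complement of the reverse primer's last k bases, so a perfect k-base overlap needs the forward primer's last k bases to equal them.
Comparing (forward last k vs required): k=1: G vs A ✗; k=2: CG vs AC ✗; k=3: TCG vs ACT ✗; k=4: CTCG vs ACTC ✗; k=5: ACTCG vs ACTCG ✓; k=6: CACTCG vs ACTCGA ✗; k=7: TCACTCG vs ACTCGAA ✗; k=8: ATCACTCG vs ACTCGAAA ✗.
Only k = 5 is perfect, so the longest perfect 3' overlap is 5.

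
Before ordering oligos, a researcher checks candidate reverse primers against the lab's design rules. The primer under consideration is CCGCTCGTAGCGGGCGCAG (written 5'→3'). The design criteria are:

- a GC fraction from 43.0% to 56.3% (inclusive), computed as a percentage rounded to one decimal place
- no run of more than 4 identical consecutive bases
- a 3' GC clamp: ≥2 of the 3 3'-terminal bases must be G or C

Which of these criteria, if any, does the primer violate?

Base counts: A=2, T=2, G=8, C=7 (length 19).
GC content: GC 15/19 = 78.9%, outside 43.0–56.3% ✗
homopolymer run: longest run = 3 ✓
GC clamp: 3' end CAG has 2 G/C ✓

Fails: GC content.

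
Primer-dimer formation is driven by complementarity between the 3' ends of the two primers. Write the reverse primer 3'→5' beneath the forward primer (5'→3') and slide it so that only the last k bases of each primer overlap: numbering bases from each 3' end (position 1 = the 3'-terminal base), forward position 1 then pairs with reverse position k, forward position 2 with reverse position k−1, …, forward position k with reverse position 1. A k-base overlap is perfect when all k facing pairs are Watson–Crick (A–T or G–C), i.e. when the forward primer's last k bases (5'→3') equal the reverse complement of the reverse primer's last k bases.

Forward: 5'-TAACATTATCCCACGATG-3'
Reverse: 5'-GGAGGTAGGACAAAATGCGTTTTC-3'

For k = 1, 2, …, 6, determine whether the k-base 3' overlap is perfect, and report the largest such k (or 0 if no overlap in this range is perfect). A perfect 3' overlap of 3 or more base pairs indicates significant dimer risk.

Last 6 bases (5'→3') — forward …ACGATG, reverse …GTTTTC.
Reverse complement of the reverse primer's last 6 bases: GAAAAC; its first k bases are the reverse complement of the reverse primer's last k bases, so a perfect k-base overlap needs the forward primer's last k bases to equal them.
Comparing (forward last k vs required): k=1: G vs G ✓; k=2: TG vs GA ✗; k=3: ATG vs GAA ✗; k=4: GATG vs GAAA ✗; k=5: CGATG vs GAAAA ✗; k=6: ACGATG vs GAAAAC ✗.
Only k = 1 is perfect, so the longest perfect 3' overlap is 1.

Longest perfect overlap: 1 complementary base pair; below the dimer-risk threshold (threshold 3).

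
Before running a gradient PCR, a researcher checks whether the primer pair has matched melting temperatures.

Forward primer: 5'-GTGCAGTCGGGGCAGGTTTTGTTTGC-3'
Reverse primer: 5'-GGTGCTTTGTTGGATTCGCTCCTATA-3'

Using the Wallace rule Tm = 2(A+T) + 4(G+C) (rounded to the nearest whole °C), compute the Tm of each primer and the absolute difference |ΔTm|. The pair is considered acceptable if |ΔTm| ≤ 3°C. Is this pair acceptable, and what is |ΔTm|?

Forward: A=2 T=9 G=11 C=4 → Tm = 2·11 + 4·15 = 82°C.
Reverse: A=3 T=11 G=7 C=5 → Tm = 2·14 + 4·12 = 76°C.
|ΔTm| = |82 − 76| = 6°C, > 3°C.

|ΔTm| = 6°C; the pair is not acceptable.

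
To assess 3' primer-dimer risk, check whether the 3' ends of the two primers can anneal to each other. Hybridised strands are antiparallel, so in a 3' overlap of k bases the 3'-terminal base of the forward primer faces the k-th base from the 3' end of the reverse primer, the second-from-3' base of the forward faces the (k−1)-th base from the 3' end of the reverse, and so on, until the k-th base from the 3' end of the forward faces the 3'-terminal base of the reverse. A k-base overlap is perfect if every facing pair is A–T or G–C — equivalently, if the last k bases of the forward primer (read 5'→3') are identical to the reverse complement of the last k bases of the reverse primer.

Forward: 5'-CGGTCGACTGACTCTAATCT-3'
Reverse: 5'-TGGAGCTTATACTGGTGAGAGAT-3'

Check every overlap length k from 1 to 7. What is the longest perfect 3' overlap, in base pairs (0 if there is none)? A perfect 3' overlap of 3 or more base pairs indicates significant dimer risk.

Last 7 bases (5'→3') — forward …CTAATCT, reverse …GAGAGAT.
Reverse complement of the reverse primer's last 7 bases: ATCTCTC; its first k bases are the reverse complement of the reverse primer's last k bases, so a perfect k-base overlap needs the forward primer's last k bases to equal them.
Comparing (forward last k vs required): k=1: T vs A ✗; k=2: CT vs AT ✗; k=3: TCT vs ATC ✗; k=4: ATCT vs ATCT ✓; k=5: AATCT vs ATCTC ✗; k=6: TAATCT vs ATCTCT ✗; k=7: CTAATCT vs ATCTCTC ✗.
Only k = 4 is perfect, so the longest perfect 3' overlap is 4.

Longest perfect overlap: 4 complementary base pairs; significant dimer risk (threshold 3).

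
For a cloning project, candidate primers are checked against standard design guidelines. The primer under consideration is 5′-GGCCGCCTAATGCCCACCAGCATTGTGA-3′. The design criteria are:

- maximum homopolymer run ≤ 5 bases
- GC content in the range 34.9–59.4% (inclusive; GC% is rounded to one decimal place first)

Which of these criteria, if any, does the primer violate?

Base counts: A=6, T=5, G=7, C=10 (length 28).
homopolymer run: longest run = 3 ✓
GC content: GC 17/28 = 60.7%, outside 34.9–59.4% ✗

Fails: GC content.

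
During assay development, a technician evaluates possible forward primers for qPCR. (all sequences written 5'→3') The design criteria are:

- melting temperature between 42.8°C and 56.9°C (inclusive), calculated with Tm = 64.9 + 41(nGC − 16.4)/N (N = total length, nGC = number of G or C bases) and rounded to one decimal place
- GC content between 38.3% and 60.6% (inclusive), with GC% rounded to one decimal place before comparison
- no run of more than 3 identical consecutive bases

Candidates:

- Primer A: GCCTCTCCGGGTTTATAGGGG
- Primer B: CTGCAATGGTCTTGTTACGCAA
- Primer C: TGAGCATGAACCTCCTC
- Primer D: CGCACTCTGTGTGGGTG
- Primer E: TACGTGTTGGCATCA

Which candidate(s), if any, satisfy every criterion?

Primer B and Primer C.

Primer A (21 nt, A=2 T=6 G=8 C=5): Tm = 64.9 + 41·(13 − 16.4)/21 = 58.3°C, outside 42.8–56.9°C ✗; GC 13/21 = 61.9%, outside 38.3–60.6% ✗; longest run = 4, exceeds 3 ✗ — fails.
Primer B (22 nt, A=5 T=7 G=5 C=5): Tm = 64.9 + 41·(10 − 16.4)/22 = 53.0°C ✓; GC 10/22 = 45.5% ✓; longest run = 2 ✓ — passes.
Primer C (17 nt, A=4 T=4 G=3 C=6): Tm = 64.9 + 41·(9 − 16.4)/17 = 47.1°C ✓; GC 9/17 = 52.9% ✓; longest run = 2 ✓ — passes.
Primer D (17 nt, A=1 T=5 G=7 C=4): Tm = 64.9 + 41·(11 − 16.4)/17 = 51.9°C ✓; GC 11/17 = 64.7%, outside 38.3–60.6% ✗; longest run = 3 ✓ — fails.
Primer E (15 nt, A=3 T=5 G=4 C=3): Tm = 64.9 + 41·(7 − 16.4)/15 = 39.2°C, outside 42.8–56.9°C ✗; GC 7/15 = 46.7% ✓; longest run = 2 ✓ — fails.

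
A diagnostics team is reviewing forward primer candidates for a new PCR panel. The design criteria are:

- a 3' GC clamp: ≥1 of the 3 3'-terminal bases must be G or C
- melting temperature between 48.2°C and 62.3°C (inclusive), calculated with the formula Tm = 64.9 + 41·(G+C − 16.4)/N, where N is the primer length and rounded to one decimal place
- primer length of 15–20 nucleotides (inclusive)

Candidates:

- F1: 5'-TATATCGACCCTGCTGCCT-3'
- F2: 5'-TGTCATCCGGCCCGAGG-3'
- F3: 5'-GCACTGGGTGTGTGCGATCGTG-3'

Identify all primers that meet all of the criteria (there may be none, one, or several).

F1 (19 nt, A=3 T=6 G=3 C=7): 3' end CCT has 2 G/C ✓; Tm = 64.9 + 41·(10 − 16.4)/19 = 51.1°C ✓; length 19 ✓ — passes.
F2 (17 nt, A=2 T=3 G=6 C=6): 3' end AGG has 2 G/C ✓; Tm = 64.9 + 41·(12 − 16.4)/17 = 54.3°C ✓; length 17 ✓ — passes.
F3 (22 nt, A=2 T=6 G=10 C=4): 3' end GTG has 2 G/C ✓; Tm = 64.9 + 41·(14 − 16.4)/22 = 60.4°C ✓; length 22, outside 15–20 ✗ — fails.

F1 and F2.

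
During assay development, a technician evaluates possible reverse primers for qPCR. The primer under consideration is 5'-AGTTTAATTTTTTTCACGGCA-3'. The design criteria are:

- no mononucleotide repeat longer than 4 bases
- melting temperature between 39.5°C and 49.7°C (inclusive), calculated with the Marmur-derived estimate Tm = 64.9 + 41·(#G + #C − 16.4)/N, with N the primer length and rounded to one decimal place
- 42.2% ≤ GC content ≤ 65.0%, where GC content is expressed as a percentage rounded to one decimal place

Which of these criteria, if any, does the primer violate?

Base counts: A=5, T=10, G=3, C=3 (length 21).
homopolymer run: longest run = 7, exceeds 4 ✗
Tm: Tm = 64.9 + 41·(6 − 16.4)/21 = 44.6°C ✓
GC content: GC 6/21 = 28.6%, outside 42.2–65.0% ✗

Fails: homopolymer run, GC content.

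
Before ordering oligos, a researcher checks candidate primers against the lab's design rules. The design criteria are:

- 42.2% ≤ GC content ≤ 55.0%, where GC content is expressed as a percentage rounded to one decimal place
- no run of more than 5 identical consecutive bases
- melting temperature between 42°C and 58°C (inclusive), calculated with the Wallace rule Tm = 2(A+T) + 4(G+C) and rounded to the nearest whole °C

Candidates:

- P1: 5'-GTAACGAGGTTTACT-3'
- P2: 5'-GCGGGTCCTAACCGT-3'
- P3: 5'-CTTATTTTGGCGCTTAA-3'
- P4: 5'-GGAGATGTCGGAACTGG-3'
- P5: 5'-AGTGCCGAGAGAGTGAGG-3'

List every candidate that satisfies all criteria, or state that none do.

None of the candidates satisfy all criteria.

P1 (15 nt, A=4 T=5 G=4 C=2): GC 6/15 = 40.0%, outside 42.2–55.0% ✗; longest run = 3 ✓; Tm = 2·9 + 4·6 = 42°C ✓ — fails.
P2 (15 nt, A=2 T=3 G=5 C=5): GC 10/15 = 66.7%, outside 42.2–55.0% ✗; longest run = 3 ✓; Tm = 2·5 + 4·10 = 50°C ✓ — fails.
P3 (17 nt, A=3 T=8 G=3 C=3): GC 6/17 = 35.3%, outside 42.2–55.0% ✗; longest run = 4 ✓; Tm = 2·11 + 4·6 = 46°C ✓ — fails.
P4 (17 nt, A=4 T=3 G=8 C=2): GC 10/17 = 58.8%, outside 42.2–55.0% ✗; longest run = 2 ✓; Tm = 2·7 + 4·10 = 54°C ✓ — fails.
P5 (18 nt, A=5 T=2 G=9 C=2): GC 11/18 = 61.1%, outside 42.2–55.0% ✗; longest run = 2 ✓; Tm = 2·7 + 4·11 = 58°C ✓ — fails.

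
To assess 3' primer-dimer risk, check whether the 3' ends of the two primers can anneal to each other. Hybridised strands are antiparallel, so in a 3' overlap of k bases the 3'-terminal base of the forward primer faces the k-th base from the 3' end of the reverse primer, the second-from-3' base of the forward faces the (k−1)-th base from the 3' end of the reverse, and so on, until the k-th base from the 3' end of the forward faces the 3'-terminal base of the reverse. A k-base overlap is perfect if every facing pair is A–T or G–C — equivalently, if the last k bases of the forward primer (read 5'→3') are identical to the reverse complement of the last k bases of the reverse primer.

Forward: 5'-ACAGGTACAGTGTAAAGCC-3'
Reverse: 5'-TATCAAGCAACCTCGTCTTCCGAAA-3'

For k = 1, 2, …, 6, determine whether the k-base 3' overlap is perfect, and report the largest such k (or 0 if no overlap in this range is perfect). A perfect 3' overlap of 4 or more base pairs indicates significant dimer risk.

Longest perfect overlap: 0 complementary base pairs; below the dimer-risk threshold (threshold 4).

Last 6 bases (5'→3') — forward …AAAGCC, reverse …CCGAAA.
Reverse complement of the reverse primer's last 6 bases: TTTCGG; its first k bases are the reverse complement of the reverse primer's last k bases, so a perfect k-base overlap needs the forward primer's last k bases to equal them.
Comparing (forward last k vs required): k=1: C vs T ✗; k=2: CC vs TT ✗; k=3: GCC vs TTT ✗; k=4: AGCC vs TTTC ✗; k=5: AAGCC vs TTTCG ✗; k=6: AAAGCC vs TTTCGG ✗.
No overlap length from 1 to 6 is perfect, so the longest perfect 3' overlap is 0.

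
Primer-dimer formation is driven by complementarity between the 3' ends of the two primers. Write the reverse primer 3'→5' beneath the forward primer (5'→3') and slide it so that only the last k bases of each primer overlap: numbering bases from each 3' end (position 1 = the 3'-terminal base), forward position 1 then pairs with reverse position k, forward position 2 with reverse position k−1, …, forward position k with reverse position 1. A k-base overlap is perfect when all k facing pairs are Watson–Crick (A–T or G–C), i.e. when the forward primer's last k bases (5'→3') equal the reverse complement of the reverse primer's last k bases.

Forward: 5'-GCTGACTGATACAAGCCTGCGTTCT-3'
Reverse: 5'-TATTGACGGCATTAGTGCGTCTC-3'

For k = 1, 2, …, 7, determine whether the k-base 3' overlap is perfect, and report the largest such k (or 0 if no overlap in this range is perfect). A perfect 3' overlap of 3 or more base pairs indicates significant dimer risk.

Last 7 bases (5'→3') — forward …GCGTTCT, reverse …GCGTCTC.
Reverse complement of the reverse primer's last 7 bases: GAGACGC; its first k bases are the reverse complement of the reverse primer's last k bases, so a perfect k-base overlap needs the forward primer's last k bases to equal them.
Comparing (forward last k vs required): k=1: T vs G ✗; k=2: CT vs GA ✗; k=3: TCT vs GAG ✗; k=4: TTCT vs GAGA ✗; k=5: GTTCT vs GAGAC ✗; k=6: CGTTCT vs GAGACG ✗; k=7: GCGTTCT vs GAGACGC ✗.
No overlap length from 1 to 7 is perfect, so the longest perfect 3' overlap is 0.

Longest perfect overlap: 0 complementary base pairs; below the dimer-risk threshold (threshold 3).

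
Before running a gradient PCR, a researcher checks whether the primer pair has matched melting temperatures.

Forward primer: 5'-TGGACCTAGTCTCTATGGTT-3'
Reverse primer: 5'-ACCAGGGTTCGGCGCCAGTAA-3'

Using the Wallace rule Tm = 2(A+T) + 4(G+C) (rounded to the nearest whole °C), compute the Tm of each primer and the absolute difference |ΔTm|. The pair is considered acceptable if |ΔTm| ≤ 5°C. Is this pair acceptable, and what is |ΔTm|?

Forward: A=3 T=8 G=5 C=4 → Tm = 2·11 + 4·9 = 58°C.
Reverse: A=5 T=3 G=7 C=6 → Tm = 2·8 + 4·13 = 68°C.
|ΔTm| = |58 − 68| = 10°C, > 5°C.

|ΔTm| = 10°C; the pair is not acceptable.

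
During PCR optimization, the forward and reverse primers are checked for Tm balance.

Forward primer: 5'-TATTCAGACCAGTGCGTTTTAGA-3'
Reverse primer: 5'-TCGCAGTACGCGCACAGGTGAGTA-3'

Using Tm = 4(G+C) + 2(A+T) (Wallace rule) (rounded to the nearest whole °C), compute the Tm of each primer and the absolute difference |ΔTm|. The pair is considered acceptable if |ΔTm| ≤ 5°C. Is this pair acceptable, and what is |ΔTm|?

Forward: A=6 T=8 G=5 C=4 → Tm = 2·14 + 4·9 = 64°C.
Reverse: A=6 T=4 G=8 C=6 → Tm = 2·10 + 4·14 = 76°C.
|ΔTm| = |64 − 76| = 12°C, > 5°C.

|ΔTm| = 12°C; the pair is not acceptable.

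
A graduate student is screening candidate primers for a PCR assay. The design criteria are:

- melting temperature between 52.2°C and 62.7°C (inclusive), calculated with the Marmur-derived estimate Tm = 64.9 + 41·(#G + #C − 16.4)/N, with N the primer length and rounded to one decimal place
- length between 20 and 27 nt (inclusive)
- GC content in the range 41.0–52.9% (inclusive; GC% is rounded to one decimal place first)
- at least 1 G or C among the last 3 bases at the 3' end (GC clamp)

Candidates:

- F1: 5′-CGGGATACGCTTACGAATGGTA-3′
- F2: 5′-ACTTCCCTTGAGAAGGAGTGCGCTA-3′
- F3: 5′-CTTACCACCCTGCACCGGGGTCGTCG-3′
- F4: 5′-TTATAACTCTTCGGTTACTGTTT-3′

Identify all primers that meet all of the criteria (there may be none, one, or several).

F1 (22 nt, A=6 T=5 G=7 C=4): Tm = 64.9 + 41·(11 − 16.4)/22 = 54.8°C ✓; length 22 ✓; GC 11/22 = 50.0% ✓; 3' end GTA has 1 G/C ✓ — passes.
F2 (25 nt, A=6 T=6 G=7 C=6): Tm = 64.9 + 41·(13 − 16.4)/25 = 59.3°C ✓; length 25 ✓; GC 13/25 = 52.0% ✓; 3' end CTA has 1 G/C ✓ — passes.
F3 (26 nt, A=3 T=5 G=7 C=11): Tm = 64.9 + 41·(18 − 16.4)/26 = 67.4°C, outside 52.2–62.7°C ✗; length 26 ✓; GC 18/26 = 69.2%, outside 41.0–52.9% ✗; 3' end TCG has 2 G/C ✓ — fails.
F4 (23 nt, A=4 T=12 G=3 C=4): Tm = 64.9 + 41·(7 − 16.4)/23 = 48.1°C, outside 52.2–62.7°C ✗; length 23 ✓; GC 7/23 = 30.4%, outside 41.0–52.9% ✗; 3' end TTT has 0 G/C, need ≥1 ✗ — fails.

F1 and F2.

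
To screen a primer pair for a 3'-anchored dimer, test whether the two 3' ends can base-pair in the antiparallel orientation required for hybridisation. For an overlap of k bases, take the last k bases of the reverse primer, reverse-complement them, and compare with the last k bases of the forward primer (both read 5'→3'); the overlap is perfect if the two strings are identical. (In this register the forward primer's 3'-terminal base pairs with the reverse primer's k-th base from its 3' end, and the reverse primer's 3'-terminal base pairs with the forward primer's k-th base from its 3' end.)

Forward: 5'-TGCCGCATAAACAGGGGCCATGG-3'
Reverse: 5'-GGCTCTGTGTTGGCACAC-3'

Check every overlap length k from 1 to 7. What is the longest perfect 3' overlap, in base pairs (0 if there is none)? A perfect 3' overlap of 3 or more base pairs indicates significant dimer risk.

Last 7 bases (5'→3') — forward …GCCATGG, reverse …GGCACAC.
Reverse complement of the reverse primer's last 7 bases: GTGTGCC; its first k bases are the reverse complement of the reverse primer's last k bases, so a perfect k-base overlap needs the forward primer's last k bases to equal them.
Comparing (forward last k vs required): k=1: G vs G ✓; k=2: GG vs GT ✗; k=3: TGG vs GTG ✗; k=4: ATGG vs GTGT ✗; k=5: CATGG vs GTGTG ✗; k=6: CCATGG vs GTGTGC ✗; k=7: GCCATGG vs GTGTGCC ✗.
Only k = 1 is perfect, so the longest perfect 3' overlap is 1.

Longest perfect overlap: 1 complementary base pair; below the dimer-risk threshold (threshold 3).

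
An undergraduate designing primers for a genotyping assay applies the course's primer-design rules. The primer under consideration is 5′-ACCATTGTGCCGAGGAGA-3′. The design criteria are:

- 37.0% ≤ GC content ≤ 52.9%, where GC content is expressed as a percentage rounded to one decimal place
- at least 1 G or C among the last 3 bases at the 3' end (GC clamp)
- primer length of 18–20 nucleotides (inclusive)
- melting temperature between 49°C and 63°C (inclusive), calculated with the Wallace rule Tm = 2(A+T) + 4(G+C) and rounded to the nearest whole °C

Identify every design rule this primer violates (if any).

Fails: GC content.

Base counts: A=5, T=3, G=6, C=4 (length 18).
GC content: GC 10/18 = 55.6%, outside 37.0–52.9% ✗
GC clamp: 3' end AGA has 1 G/C ✓
length: length 18 ✓
Tm: Tm = 2·8 + 4·10 = 56°C ✓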